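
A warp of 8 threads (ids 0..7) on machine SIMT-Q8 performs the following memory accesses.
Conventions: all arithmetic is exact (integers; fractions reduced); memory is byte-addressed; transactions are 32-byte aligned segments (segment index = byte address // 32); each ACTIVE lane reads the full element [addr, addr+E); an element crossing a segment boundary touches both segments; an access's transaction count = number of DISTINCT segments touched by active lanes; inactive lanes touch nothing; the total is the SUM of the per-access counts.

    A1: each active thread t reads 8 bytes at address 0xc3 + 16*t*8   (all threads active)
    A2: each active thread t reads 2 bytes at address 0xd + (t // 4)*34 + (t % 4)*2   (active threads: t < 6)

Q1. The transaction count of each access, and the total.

A1: 8 transactions
A2: 2 transactions

Answer: 8,2; total 10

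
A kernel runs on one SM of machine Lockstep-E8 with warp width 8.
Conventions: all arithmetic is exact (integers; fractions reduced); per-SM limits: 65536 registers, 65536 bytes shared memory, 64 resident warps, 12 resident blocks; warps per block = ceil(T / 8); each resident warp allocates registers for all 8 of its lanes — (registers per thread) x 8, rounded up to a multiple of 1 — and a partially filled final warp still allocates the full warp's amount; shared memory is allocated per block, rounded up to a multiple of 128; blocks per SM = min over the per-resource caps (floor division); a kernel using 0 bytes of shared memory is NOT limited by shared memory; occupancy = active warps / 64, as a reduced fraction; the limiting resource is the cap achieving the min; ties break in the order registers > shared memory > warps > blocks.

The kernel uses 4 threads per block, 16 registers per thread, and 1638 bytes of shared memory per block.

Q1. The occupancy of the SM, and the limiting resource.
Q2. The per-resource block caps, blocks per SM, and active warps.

Answer: occupancy 3/16, limited by blocks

registers: 512 blocks
shared memory: 39 blocks
warps: 64 blocks
blocks: 12 blocks

Answer: 12 blocks, 12 active warps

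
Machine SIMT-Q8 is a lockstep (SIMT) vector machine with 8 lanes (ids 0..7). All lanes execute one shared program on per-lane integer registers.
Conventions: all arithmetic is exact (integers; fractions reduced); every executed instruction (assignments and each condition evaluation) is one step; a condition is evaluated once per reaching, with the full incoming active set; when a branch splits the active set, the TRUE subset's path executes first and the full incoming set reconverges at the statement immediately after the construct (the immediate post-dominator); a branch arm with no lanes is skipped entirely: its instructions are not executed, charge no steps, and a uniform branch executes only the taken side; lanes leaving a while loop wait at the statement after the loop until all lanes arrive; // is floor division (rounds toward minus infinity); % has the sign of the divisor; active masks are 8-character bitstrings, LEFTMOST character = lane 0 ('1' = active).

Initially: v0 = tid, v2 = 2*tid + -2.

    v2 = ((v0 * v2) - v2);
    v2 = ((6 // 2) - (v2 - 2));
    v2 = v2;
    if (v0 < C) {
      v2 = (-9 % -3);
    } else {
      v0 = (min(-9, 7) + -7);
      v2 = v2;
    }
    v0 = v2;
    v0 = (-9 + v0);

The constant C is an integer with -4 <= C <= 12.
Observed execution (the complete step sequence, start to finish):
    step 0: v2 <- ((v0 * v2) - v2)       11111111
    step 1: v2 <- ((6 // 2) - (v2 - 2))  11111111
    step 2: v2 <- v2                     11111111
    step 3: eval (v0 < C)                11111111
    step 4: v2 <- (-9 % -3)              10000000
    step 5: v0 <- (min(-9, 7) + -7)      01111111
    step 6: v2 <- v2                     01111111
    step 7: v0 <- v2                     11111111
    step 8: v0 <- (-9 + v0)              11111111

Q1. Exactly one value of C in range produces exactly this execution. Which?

Answer: C = 1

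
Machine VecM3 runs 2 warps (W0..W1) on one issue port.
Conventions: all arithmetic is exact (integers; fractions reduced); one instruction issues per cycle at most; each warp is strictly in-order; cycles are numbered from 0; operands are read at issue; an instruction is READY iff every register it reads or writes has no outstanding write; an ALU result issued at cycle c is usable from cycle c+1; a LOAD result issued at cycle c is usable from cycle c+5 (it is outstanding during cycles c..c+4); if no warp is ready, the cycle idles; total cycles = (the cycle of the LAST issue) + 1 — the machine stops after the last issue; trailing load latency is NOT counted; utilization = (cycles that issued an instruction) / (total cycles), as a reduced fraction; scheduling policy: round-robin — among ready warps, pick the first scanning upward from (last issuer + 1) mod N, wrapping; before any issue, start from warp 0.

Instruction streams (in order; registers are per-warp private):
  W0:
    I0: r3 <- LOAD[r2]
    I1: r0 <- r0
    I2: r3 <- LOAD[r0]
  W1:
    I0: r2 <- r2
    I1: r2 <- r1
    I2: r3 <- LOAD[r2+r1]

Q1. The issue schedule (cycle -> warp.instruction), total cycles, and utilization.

cycle 0: W0.I0
cycle 1: W1.I0
cycle 2: W0.I1
cycle 3: W1.I1
cycle 4: W1.I2
cycle 5: W0.I2

Answer: 6 cycles, utilization 1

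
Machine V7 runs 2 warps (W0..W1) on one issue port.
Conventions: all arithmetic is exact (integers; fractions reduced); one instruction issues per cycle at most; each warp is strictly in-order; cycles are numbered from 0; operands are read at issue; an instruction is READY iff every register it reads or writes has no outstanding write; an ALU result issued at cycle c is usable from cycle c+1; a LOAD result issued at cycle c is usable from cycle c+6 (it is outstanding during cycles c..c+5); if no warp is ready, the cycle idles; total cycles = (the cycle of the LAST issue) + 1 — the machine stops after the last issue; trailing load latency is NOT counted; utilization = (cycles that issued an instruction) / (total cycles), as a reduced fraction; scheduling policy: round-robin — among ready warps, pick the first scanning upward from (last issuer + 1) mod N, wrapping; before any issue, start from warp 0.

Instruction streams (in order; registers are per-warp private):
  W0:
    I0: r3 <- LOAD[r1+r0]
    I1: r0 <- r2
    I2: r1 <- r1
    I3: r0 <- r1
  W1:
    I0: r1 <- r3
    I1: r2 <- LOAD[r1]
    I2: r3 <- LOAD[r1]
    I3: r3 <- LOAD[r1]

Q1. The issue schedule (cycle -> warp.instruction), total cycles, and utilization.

cycle 0: W0.I0
cycle 1: W1.I0
cycle 2: W0.I1
cycle 3: W1.I1
cycle 4: W0.I2
cycle 5: W1.I2
cycle 6: W0.I3
cycle 7: idle
cycle 8: idle
cycle 9: idle
cycle 10: idle
cycle 11: W1.I3

Answer: 12 cycles, utilization 2/3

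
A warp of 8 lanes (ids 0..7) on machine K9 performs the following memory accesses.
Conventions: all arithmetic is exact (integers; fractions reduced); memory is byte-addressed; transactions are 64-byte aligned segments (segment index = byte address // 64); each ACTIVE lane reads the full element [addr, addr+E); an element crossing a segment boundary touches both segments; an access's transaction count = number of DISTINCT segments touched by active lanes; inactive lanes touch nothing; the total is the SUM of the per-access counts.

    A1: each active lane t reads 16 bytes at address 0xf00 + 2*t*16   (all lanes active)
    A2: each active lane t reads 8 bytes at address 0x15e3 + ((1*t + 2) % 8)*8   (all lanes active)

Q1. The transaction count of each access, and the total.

A1: 4 transactions
A2: 2 transactions

Answer: 4,2; total 6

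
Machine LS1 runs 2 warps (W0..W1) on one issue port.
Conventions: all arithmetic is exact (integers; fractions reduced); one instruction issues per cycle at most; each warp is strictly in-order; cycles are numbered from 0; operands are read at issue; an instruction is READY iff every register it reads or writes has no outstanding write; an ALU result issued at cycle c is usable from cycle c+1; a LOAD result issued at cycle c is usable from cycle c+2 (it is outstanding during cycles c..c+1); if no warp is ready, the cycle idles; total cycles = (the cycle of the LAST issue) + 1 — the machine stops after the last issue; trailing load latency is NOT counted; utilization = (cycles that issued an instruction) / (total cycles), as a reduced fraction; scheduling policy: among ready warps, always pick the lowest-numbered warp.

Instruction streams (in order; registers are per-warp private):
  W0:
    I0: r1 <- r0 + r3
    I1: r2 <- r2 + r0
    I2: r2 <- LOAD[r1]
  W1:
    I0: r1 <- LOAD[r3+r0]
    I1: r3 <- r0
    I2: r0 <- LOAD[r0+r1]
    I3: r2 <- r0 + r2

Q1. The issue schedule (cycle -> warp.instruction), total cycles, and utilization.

cycle 0: W0.I0
cycle 1: W0.I1
cycle 2: W0.I2
cycle 3: W1.I0
cycle 4: W1.I1
cycle 5: W1.I2
cycle 6: idle
cycle 7: W1.I3

Answer: 8 cycles, utilization 7/8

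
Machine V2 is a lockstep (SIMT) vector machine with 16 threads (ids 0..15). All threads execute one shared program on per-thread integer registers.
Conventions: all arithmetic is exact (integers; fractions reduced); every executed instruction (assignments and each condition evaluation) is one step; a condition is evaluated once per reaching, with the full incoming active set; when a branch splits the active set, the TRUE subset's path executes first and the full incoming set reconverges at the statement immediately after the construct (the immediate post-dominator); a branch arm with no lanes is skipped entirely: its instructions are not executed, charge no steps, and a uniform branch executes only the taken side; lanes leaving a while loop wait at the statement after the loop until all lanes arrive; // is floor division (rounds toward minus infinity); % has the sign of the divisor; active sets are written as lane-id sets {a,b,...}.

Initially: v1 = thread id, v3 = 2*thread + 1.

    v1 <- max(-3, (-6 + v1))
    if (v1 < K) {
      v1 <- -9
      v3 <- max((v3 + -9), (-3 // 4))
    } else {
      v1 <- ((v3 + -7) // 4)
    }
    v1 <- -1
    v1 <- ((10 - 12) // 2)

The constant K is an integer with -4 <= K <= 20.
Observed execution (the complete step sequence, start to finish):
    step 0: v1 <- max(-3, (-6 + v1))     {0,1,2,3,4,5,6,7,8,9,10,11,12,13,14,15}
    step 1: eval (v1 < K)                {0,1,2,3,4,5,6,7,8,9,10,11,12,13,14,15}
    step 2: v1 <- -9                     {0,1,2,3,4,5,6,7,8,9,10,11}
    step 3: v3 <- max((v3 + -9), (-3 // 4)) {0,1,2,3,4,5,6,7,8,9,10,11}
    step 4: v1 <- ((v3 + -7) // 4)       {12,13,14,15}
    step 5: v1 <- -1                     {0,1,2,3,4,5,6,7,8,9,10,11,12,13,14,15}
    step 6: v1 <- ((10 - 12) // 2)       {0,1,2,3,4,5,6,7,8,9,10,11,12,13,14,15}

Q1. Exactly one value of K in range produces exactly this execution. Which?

Answer: K = 6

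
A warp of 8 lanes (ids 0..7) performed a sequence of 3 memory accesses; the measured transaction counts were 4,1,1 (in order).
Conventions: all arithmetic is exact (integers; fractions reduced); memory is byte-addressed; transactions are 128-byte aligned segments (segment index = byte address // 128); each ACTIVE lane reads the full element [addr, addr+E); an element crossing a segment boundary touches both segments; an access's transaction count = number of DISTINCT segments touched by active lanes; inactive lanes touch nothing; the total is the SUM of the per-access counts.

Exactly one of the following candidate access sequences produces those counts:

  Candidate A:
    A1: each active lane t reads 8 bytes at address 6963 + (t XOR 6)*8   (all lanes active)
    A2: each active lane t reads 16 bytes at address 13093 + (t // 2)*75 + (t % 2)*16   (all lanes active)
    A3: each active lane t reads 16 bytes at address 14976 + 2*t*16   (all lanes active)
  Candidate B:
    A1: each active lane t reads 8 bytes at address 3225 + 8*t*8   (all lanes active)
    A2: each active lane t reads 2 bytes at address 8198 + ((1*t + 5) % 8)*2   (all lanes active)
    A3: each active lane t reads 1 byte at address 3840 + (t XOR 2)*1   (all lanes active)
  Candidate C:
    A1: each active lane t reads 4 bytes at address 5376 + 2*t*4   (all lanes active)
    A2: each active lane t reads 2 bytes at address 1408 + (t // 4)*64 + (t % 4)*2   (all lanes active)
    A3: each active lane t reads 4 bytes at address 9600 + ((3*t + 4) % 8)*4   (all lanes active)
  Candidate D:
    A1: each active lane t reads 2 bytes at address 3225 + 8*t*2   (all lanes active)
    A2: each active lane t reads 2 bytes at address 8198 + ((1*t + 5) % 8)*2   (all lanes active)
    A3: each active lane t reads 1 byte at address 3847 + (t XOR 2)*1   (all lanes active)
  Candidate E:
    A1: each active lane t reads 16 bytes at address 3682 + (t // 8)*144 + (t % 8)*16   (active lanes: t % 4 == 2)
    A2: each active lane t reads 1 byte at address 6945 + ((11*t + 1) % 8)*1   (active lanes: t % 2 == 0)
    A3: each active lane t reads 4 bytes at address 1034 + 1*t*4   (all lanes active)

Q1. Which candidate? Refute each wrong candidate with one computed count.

A: A1 gives 1 transaction, not 4
C: A1 gives 1 transaction, not 4
D: A1 gives 2 transactions, not 4
E: A1 gives 1 transaction, not 4
B: all counts match (4,1,1)

Answer: B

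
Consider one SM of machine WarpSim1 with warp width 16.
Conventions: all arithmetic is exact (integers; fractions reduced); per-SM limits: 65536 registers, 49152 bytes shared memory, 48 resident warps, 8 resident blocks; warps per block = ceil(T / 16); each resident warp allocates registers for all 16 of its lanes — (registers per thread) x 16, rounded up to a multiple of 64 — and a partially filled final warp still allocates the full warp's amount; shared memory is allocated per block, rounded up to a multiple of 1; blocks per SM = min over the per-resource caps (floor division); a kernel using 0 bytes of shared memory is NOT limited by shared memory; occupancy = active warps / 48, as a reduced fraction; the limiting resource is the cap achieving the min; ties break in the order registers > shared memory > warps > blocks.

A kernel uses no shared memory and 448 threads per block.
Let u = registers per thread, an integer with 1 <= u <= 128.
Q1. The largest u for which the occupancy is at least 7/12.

Answer: u = 128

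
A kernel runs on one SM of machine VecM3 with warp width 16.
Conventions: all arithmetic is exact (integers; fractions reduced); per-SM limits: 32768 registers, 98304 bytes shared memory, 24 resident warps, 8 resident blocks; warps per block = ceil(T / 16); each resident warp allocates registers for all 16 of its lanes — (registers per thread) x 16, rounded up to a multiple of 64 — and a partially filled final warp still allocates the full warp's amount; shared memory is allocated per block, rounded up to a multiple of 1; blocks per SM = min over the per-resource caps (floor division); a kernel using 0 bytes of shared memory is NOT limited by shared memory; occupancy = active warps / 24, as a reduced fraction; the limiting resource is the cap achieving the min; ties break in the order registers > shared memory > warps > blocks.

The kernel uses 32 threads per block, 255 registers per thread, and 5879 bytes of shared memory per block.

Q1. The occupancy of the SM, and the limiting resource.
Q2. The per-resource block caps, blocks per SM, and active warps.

Answer: occupancy 1/3, limited by registers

registers: 4 blocks
shared memory: 16 blocks
warps: 12 blocks
blocks: 8 blocks

Answer: 4 blocks, 8 active warps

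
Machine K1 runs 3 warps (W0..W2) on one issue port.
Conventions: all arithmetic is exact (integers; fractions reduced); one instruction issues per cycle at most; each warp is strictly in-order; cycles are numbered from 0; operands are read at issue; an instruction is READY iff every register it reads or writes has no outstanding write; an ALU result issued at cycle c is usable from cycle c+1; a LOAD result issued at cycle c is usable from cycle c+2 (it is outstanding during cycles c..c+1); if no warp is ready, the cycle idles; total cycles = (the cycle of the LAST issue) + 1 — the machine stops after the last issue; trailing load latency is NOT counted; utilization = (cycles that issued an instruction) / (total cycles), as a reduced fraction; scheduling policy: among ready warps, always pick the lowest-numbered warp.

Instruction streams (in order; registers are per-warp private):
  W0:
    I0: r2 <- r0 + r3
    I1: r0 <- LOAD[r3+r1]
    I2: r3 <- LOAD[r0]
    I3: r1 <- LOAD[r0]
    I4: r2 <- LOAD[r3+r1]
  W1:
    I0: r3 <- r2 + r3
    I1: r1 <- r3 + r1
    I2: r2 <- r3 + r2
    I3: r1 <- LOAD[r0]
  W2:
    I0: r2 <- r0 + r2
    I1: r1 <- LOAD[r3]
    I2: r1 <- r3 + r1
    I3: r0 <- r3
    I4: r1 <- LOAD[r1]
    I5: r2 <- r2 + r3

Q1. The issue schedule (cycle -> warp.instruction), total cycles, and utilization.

cycle 0: W0.I0
cycle 1: W0.I1
cycle 2: W1.I0
cycle 3: W0.I2
cycle 4: W0.I3
cycle 5: W1.I1
cycle 6: W0.I4
cycle 7: W1.I2
cycle 8: W1.I3
cycle 9: W2.I0
cycle 10: W2.I1
cycle 11: idle
cycle 12: W2.I2
cycle 13: W2.I3
cycle 14: W2.I4
cycle 15: W2.I5

Answer: 16 cycles, utilization 15/16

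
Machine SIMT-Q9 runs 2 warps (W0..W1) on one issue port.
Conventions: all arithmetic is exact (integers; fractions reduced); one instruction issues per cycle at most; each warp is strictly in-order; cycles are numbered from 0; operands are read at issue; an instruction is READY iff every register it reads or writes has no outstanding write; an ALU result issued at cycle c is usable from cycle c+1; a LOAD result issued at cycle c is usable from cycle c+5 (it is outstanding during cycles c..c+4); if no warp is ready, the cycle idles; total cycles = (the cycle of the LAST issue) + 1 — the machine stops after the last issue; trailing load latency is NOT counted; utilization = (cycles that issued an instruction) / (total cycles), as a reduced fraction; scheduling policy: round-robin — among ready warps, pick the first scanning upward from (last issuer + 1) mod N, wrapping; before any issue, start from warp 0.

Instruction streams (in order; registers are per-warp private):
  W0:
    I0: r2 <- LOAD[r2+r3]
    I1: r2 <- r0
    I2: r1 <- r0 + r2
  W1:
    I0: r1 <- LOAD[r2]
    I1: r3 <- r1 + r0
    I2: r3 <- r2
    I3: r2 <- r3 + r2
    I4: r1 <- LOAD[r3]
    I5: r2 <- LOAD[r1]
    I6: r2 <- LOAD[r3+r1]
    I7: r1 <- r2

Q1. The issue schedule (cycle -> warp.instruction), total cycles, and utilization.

cycle 0: W0.I0
cycle 1: W1.I0
cycle 2: idle
cycle 3: idle
cycle 4: idle
cycle 5: W0.I1
cycle 6: W1.I1
cycle 7: W0.I2
cycle 8: W1.I2
cycle 9: W1.I3
cycle 10: W1.I4
cycle 11: idle
cycle 12: idle
cycle 13: idle
cycle 14: idle
cycle 15: W1.I5
cycle 16: idle
cycle 17: idle
cycle 18: idle
cycle 19: idle
cycle 20: W1.I6
cycle 21: idle
cycle 22: idle
cycle 23: idle
cycle 24: idle
cycle 25: W1.I7

Answer: 26 cycles, utilization 11/26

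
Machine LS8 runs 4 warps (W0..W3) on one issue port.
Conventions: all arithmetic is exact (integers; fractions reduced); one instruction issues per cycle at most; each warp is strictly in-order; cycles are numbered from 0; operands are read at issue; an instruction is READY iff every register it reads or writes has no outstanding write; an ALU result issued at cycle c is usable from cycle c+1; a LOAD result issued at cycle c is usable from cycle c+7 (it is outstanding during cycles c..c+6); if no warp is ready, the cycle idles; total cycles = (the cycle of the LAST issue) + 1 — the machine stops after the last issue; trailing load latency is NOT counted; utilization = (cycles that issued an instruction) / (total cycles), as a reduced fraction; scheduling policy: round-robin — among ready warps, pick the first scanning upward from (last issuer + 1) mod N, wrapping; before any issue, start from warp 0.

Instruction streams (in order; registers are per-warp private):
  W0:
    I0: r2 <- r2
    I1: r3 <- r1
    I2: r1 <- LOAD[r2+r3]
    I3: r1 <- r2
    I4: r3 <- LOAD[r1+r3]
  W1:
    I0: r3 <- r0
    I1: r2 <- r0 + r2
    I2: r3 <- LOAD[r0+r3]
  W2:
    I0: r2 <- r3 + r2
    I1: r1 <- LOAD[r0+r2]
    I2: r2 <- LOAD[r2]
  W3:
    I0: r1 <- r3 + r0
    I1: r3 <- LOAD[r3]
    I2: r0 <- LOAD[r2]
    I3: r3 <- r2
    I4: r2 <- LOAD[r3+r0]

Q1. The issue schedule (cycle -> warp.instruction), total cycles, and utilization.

cycle 0: W0.I0
cycle 1: W1.I0
cycle 2: W2.I0
cycle 3: W3.I0
cycle 4: W0.I1
cycle 5: W1.I1
cycle 6: W2.I1
cycle 7: W3.I1
cycle 8: W0.I2
cycle 9: W1.I2
cycle 10: W2.I2
cycle 11: W3.I2
cycle 12: idle
cycle 13: idle
cycle 14: W3.I3
cycle 15: W0.I3
cycle 16: W0.I4
cycle 17: idle
cycle 18: W3.I4

Answer: 19 cycles, utilization 16/19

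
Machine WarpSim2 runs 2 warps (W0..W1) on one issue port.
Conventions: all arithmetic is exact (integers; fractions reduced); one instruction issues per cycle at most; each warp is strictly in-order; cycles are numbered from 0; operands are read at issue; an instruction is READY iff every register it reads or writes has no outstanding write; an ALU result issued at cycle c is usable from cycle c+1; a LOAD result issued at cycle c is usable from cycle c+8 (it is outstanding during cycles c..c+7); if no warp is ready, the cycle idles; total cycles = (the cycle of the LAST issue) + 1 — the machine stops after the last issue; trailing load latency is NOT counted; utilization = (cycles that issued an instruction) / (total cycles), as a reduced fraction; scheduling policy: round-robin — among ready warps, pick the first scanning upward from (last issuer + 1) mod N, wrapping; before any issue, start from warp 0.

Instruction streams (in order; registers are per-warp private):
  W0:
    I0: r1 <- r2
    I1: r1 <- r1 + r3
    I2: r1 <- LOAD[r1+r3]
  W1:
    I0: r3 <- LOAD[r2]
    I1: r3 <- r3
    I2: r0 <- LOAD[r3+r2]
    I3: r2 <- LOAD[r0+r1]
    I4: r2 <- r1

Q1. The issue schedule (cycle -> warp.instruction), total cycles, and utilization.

cycle 0: W0.I0
cycle 1: W1.I0
cycle 2: W0.I1
cycle 3: W0.I2
cycle 4: idle
cycle 5: idle
cycle 6: idle
cycle 7: idle
cycle 8: idle
cycle 9: W1.I1
cycle 10: W1.I2
cycle 11: idle
cycle 12: idle
cycle 13: idle
cycle 14: idle
cycle 15: idle
cycle 16: idle
cycle 17: idle
cycle 18: W1.I3
cycle 19: idle
cycle 20: idle
cycle 21: idle
cycle 22: idle
cycle 23: idle
cycle 24: idle
cycle 25: idle
cycle 26: W1.I4

Answer: 27 cycles, utilization 8/27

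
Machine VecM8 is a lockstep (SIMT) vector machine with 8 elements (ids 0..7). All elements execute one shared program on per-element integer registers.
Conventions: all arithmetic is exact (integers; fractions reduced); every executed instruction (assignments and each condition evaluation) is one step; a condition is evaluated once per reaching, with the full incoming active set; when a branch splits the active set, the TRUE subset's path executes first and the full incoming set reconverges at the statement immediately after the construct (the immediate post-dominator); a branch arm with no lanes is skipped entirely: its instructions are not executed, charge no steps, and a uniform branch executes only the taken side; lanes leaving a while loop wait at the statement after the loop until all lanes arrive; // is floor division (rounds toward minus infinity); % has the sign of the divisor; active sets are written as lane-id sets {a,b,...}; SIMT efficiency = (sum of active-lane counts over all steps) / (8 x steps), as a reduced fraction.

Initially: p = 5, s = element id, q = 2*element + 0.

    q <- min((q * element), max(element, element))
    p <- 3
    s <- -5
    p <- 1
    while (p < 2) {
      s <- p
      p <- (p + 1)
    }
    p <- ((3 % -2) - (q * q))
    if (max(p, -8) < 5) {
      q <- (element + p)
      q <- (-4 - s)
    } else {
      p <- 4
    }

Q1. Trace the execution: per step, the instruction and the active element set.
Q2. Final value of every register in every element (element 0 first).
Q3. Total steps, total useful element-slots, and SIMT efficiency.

step 0: q <- min((q * element), max(element, element)) {0,1,2,3,4,5,6,7}
step 1: p <- 3                       {0,1,2,3,4,5,6,7}
step 2: s <- -5                      {0,1,2,3,4,5,6,7}
step 3: p <- 1                       {0,1,2,3,4,5,6,7}
step 4: eval (p < 2)                 {0,1,2,3,4,5,6,7}
step 5: s <- p                       {0,1,2,3,4,5,6,7}
step 6: p <- (p + 1)                 {0,1,2,3,4,5,6,7}
step 7: eval (p < 2)                 {0,1,2,3,4,5,6,7}
step 8: p <- ((3 % -2) - (q * q))    {0,1,2,3,4,5,6,7}
step 9: eval (max(p, -8) < 5)        {0,1,2,3,4,5,6,7}
step 10: q <- (element + p)           {0,1,2,3,4,5,6,7}
step 11: q <- (-4 - s)                {0,1,2,3,4,5,6,7}

Answer: 12 steps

p: -1,-2,-5,-10,-17,-26,-37,-50
s: 1,1,1,1,1,1,1,1
q: -5,-5,-5,-5,-5,-5,-5,-5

steps = 12; useful = 96; efficiency = 96/96 = 1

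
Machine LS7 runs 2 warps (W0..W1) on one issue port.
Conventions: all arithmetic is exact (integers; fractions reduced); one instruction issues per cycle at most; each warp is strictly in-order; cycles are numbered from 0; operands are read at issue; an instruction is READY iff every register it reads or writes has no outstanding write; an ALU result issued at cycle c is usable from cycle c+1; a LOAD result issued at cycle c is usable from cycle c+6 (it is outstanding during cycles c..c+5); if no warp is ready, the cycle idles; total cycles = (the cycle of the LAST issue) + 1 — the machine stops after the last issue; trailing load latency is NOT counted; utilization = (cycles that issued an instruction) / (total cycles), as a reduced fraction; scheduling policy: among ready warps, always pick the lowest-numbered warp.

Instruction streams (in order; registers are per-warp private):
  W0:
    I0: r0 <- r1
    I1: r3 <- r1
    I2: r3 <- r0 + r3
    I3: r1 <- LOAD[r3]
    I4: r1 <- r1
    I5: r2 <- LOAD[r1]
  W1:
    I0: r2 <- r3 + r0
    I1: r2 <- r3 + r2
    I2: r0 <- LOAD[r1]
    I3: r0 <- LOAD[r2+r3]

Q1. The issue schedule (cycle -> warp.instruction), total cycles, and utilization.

cycle 0: W0.I0
cycle 1: W0.I1
cycle 2: W0.I2
cycle 3: W0.I3
cycle 4: W1.I0
cycle 5: W1.I1
cycle 6: W1.I2
cycle 7: idle
cycle 8: idle
cycle 9: W0.I4
cycle 10: W0.I5
cycle 11: idle
cycle 12: W1.I3

Answer: 13 cycles, utilization 10/13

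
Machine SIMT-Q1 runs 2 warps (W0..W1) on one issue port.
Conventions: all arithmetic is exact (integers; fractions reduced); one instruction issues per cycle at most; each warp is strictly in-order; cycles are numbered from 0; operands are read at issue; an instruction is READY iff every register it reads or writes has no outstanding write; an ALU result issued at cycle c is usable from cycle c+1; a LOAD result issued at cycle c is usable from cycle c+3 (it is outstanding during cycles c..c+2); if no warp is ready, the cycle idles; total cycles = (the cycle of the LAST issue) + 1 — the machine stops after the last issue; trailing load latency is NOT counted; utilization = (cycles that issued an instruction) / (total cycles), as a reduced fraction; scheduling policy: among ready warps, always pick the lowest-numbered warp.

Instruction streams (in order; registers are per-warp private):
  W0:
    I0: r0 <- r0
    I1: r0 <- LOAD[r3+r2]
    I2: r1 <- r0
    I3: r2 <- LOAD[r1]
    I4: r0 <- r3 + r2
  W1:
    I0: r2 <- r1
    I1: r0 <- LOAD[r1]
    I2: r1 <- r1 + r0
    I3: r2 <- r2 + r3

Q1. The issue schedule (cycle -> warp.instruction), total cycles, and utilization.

cycle 0: W0.I0
cycle 1: W0.I1
cycle 2: W1.I0
cycle 3: W1.I1
cycle 4: W0.I2
cycle 5: W0.I3
cycle 6: W1.I2
cycle 7: W1.I3
cycle 8: W0.I4

Answer: 9 cycles, utilization 1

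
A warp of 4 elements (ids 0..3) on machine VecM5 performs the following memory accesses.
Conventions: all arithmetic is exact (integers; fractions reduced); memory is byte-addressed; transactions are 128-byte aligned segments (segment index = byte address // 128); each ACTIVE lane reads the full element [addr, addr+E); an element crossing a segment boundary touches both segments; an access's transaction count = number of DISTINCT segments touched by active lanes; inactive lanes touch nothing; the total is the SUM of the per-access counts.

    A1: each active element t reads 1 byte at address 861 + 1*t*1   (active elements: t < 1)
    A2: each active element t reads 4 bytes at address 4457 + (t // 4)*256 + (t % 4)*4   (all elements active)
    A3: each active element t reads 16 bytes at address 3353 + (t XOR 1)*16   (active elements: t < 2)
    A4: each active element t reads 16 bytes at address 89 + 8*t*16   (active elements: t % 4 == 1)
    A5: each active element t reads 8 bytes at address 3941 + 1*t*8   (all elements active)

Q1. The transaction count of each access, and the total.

A1: 1 transaction
A2: 1 transaction
A3: 1 transaction
A4: 1 transaction
A5: 2 transactions

Answer: 1,1,1,1,2; total 6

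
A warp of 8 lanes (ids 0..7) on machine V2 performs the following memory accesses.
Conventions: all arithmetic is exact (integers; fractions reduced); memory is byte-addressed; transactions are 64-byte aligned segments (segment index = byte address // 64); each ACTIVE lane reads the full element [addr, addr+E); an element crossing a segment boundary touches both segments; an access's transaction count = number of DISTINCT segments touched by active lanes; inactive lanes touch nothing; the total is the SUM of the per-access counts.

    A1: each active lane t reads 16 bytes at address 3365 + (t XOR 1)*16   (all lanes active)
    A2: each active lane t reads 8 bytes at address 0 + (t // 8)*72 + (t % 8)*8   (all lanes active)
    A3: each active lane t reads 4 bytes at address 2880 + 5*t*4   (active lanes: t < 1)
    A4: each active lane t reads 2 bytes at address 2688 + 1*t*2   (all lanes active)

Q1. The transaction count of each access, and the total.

A1: 3 transactions
A2: 1 transaction
A3: 1 transaction
A4: 1 transaction

Answer: 3,1,1,1; total 6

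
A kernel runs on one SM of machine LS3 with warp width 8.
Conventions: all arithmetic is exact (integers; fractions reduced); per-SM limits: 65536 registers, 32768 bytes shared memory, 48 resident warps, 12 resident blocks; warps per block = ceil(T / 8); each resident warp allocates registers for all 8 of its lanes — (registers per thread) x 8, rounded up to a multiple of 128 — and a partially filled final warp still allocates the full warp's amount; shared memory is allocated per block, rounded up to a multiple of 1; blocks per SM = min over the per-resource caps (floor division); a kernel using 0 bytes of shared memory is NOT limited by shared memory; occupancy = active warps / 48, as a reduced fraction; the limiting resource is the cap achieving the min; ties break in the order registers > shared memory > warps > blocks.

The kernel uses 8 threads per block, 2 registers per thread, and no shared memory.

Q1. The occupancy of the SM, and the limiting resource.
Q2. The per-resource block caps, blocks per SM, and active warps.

Answer: occupancy 1/4, limited by blocks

registers: 512 blocks
shared memory: no limit (kernel uses none)
warps: 48 blocks
blocks: 12 blocks

Answer: 12 blocks, 12 active warps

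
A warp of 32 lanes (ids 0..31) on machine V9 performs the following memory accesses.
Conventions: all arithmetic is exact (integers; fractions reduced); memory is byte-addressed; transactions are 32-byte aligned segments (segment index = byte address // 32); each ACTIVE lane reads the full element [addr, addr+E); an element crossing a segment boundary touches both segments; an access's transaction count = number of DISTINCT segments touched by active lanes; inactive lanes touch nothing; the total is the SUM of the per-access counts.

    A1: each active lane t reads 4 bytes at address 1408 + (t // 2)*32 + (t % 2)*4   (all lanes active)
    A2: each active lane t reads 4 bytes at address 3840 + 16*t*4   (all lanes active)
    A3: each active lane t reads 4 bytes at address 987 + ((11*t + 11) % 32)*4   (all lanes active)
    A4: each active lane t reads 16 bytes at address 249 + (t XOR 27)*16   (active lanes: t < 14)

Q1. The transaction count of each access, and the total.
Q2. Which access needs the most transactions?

A1: 16 transactions
A2: 32 transactions
A3: 5 transactions
A4: 9 transactions

Answer: 16,32,5,9; total 62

Answer: A2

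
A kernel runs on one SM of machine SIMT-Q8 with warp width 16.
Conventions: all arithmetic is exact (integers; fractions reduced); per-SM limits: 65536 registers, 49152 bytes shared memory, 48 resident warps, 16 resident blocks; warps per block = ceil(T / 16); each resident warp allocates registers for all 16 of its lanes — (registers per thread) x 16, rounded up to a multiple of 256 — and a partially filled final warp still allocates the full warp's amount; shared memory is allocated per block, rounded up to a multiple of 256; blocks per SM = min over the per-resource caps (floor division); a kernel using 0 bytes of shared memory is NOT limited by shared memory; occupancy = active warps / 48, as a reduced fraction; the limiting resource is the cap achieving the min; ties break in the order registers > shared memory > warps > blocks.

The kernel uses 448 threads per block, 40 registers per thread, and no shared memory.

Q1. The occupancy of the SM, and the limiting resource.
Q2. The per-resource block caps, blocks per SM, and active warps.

Answer: occupancy 7/12, limited by warps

registers: 3 blocks
shared memory: no limit (kernel uses none)
warps: 1 block
blocks: 16 blocks

Answer: 1 block, 28 active warps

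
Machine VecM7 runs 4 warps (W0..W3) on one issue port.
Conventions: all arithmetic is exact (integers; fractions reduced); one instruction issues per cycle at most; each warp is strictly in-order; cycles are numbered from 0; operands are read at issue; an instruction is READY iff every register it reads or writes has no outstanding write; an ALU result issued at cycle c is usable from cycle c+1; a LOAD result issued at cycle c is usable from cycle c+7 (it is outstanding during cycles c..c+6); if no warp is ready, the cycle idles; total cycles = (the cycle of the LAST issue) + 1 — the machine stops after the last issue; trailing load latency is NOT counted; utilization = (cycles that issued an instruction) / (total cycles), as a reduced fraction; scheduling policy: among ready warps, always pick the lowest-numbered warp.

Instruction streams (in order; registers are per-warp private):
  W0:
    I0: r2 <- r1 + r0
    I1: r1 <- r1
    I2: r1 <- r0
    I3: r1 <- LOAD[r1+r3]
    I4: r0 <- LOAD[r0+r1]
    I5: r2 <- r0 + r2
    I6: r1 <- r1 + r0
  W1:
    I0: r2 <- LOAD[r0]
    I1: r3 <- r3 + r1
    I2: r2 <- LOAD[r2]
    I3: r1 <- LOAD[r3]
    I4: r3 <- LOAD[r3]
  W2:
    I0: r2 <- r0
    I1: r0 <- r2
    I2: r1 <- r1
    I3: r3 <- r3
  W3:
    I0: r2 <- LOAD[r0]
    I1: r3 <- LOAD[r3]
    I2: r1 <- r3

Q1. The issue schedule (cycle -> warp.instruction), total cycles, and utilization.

cycle 0: W0.I0
cycle 1: W0.I1
cycle 2: W0.I2
cycle 3: W0.I3
cycle 4: W1.I0
cycle 5: W1.I1
cycle 6: W2.I0
cycle 7: W2.I1
cycle 8: W2.I2
cycle 9: W2.I3
cycle 10: W0.I4
cycle 11: W1.I2
cycle 12: W1.I3
cycle 13: W1.I4
cycle 14: W3.I0
cycle 15: W3.I1
cycle 16: idle
cycle 17: W0.I5
cycle 18: W0.I6
cycle 19: idle
cycle 20: idle
cycle 21: idle
cycle 22: W3.I2

Answer: 23 cycles, utilization 19/23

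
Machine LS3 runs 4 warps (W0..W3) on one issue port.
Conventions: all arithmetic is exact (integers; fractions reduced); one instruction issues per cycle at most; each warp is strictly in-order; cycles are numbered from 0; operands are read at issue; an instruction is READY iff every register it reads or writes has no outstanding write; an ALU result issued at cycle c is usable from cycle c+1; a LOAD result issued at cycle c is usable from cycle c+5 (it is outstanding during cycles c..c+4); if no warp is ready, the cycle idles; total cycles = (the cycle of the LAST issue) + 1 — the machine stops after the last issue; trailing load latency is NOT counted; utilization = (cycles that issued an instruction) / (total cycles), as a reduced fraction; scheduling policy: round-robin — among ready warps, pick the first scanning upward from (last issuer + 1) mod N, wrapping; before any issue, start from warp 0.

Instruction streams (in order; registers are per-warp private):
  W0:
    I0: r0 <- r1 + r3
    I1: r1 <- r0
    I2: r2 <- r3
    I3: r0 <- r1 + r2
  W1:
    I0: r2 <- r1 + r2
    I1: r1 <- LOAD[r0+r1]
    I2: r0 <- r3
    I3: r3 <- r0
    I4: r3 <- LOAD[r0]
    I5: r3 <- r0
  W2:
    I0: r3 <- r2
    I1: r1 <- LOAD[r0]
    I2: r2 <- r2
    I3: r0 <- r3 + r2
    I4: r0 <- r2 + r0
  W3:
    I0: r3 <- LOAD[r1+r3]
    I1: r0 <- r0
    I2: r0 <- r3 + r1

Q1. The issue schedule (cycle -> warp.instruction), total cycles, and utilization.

cycle 0: W0.I0
cycle 1: W1.I0
cycle 2: W2.I0
cycle 3: W3.I0
cycle 4: W0.I1
cycle 5: W1.I1
cycle 6: W2.I1
cycle 7: W3.I1
cycle 8: W0.I2
cycle 9: W1.I2
cycle 10: W2.I2
cycle 11: W3.I2
cycle 12: W0.I3
cycle 13: W1.I3
cycle 14: W2.I3
cycle 15: W1.I4
cycle 16: W2.I4
cycle 17: idle
cycle 18: idle
cycle 19: idle
cycle 20: W1.I5

Answer: 21 cycles, utilization 6/7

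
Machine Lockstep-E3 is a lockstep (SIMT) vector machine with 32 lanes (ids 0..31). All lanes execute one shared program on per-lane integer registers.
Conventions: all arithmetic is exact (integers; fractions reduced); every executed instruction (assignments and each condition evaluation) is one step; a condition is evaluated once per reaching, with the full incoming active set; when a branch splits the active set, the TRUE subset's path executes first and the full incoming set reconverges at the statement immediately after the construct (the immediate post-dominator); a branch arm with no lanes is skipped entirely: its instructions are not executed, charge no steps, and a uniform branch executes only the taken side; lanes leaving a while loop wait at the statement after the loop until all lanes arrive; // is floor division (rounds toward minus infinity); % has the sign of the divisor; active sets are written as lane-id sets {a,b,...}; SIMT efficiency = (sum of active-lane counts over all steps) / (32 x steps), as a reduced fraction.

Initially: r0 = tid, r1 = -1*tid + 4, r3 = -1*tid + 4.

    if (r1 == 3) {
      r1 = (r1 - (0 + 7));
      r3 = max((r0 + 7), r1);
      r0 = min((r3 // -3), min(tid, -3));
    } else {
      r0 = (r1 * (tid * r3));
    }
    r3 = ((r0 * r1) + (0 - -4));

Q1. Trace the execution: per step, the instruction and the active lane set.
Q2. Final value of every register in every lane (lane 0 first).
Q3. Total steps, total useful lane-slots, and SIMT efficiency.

step 0: eval (r1 == 3)               {0,1,2,3,4,5,6,7,8,9,10,11,12,13,14,15,16,17,18,19,20,21,22,23,24,25,26,27,28,29,30,31}
step 1: r1 <- (r1 - (0 + 7))         {1}
step 2: r3 <- max((r0 + 7), r1)      {1}
step 3: r0 <- min((r3 // -3), min(tid, -3)) {1}
step 4: r0 <- (r1 * (tid * r3))      {0,2,3,4,5,6,7,8,9,10,11,12,13,14,15,16,17,18,19,20,21,22,23,24,25,26,27,28,29,30,31}
step 5: r3 <- ((r0 * r1) + (0 - -4)) {0,1,2,3,4,5,6,7,8,9,10,11,12,13,14,15,16,17,18,19,20,21,22,23,24,25,26,27,28,29,30,31}

Answer: 6 steps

r0: 0,-3,8,3,0,5,24,63,128,225,360,539,768,1053,1400,1815,2304,2873,3528,4275,5120,6069,7128,8303,9600,11025,12584,14283,16128,18125,20280,22599
r1: 4,-4,2,1,0,-1,-2,-3,-4,-5,-6,-7,-8,-9,-10,-11,-12,-13,-14,-15,-16,-17,-18,-19,-20,-21,-22,-23,-24,-25,-26,-27
r3: 4,16,20,7,4,-1,-44,-185,-508,-1121,-2156,-3769,-6140,-9473,-13996,-19961,-27644,-37345,-49388,-64121,-81916,-103169,-128300,-157753,-191996,-231521,-276844,-328505,-387068,-453121,-527276,-610169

steps = 6; useful = 98; efficiency = 98/192 = 49/96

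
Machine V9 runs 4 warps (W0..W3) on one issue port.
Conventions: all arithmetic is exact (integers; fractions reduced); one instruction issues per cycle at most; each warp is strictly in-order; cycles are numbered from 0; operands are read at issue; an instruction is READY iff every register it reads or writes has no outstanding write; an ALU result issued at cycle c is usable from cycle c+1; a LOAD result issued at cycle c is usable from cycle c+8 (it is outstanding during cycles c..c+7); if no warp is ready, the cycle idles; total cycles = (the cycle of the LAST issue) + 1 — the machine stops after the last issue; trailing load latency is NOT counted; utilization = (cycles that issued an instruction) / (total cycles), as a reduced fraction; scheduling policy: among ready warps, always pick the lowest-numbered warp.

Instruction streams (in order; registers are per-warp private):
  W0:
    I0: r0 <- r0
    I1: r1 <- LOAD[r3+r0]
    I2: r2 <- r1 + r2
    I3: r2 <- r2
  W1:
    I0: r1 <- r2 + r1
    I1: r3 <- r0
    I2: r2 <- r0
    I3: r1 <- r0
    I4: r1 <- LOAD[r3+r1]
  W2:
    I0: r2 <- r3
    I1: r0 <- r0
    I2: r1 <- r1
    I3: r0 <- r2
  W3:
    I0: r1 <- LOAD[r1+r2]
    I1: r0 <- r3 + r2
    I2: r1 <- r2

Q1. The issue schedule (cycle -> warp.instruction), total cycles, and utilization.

cycle 0: W0.I0
cycle 1: W0.I1
cycle 2: W1.I0
cycle 3: W1.I1
cycle 4: W1.I2
cycle 5: W1.I3
cycle 6: W1.I4
cycle 7: W2.I0
cycle 8: W2.I1
cycle 9: W0.I2
cycle 10: W0.I3
cycle 11: W2.I2
cycle 12: W2.I3
cycle 13: W3.I0
cycle 14: W3.I1
cycle 15: idle
cycle 16: idle
cycle 17: idle
cycle 18: idle
cycle 19: idle
cycle 20: idle
cycle 21: W3.I2

Answer: 22 cycles, utilization 8/11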